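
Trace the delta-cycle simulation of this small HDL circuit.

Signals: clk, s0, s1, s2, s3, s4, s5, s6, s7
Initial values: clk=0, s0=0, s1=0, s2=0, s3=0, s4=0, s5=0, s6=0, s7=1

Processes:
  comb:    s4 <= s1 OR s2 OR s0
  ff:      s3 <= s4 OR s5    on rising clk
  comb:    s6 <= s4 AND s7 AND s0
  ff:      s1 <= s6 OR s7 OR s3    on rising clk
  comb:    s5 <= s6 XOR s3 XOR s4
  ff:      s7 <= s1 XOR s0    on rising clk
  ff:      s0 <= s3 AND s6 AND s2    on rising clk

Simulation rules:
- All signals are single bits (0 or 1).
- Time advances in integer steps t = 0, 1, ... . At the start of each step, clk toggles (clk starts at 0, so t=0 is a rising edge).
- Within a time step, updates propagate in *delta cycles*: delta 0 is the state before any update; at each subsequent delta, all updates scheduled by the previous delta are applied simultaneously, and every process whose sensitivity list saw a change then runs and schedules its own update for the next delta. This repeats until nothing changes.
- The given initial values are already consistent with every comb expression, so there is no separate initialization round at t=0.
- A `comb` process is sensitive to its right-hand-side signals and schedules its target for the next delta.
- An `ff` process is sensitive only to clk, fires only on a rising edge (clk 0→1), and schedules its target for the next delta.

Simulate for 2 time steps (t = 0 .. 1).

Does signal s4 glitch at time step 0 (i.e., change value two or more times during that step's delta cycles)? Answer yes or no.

t=0 Δ0: s5=0 s3=0 s6=0 s4=0 clk=0 s1=0 s0=0 s7=1 s2=0
  Δ1: clk:0→1
  Δ2: s1:0→1, s7:1→0
  Δ3: s4:0→1
  Δ4: s5:0→1
  (4Δ to stable)
t=1 Δ0: s5=1 s3=0 s6=0 s4=1 clk=1 s1=1 s0=0 s7=0 s2=0
  Δ1: clk:1→0
  (1Δ to stable)

no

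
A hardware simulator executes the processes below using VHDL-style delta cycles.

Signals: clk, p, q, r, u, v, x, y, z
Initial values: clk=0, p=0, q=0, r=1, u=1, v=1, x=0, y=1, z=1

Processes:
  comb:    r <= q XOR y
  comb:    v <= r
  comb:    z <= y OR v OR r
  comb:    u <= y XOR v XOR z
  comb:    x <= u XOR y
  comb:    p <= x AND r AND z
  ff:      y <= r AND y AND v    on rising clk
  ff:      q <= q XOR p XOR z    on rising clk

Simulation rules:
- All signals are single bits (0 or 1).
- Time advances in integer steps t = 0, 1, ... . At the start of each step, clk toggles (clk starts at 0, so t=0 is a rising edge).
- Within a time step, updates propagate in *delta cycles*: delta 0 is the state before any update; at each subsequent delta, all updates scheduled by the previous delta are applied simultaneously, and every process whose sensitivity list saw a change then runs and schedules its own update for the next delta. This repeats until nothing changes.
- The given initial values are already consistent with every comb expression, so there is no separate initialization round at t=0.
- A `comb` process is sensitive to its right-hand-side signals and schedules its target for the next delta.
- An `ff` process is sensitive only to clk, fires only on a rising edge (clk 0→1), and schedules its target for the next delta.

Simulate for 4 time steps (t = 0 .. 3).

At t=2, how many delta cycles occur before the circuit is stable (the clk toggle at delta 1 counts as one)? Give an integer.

5

[bits: clk,z,y,p,x,q,r,u,v]
t=0: Δ0=011000111 Δ1=111000111 Δ2=111001111 Δ3=111001011 Δ4=111001010 Δ5=111001000 Δ6=111011000 | 6Δ
t=1: Δ0=111011000 Δ1=011011000 | 1Δ
t=2: Δ0=011011000 Δ1=111011000 Δ2=110010000 Δ3=100000010 Δ4=100010000 Δ5=100000000 | 5Δ
t=3: Δ0=100000000 Δ1=000000000 | 1Δ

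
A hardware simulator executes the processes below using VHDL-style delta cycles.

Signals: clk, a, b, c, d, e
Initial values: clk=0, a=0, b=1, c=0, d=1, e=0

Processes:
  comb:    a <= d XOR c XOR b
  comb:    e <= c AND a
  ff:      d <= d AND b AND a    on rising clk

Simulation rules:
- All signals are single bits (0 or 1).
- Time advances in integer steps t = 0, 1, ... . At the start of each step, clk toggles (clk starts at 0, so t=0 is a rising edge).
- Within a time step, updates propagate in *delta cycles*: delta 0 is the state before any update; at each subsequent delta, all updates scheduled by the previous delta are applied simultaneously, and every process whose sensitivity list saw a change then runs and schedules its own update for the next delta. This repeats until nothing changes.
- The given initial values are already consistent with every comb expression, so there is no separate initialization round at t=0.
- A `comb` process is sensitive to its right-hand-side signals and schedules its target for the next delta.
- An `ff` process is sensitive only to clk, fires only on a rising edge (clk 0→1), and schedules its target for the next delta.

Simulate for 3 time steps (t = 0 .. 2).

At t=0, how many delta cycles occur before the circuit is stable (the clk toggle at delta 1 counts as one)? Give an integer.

3

[bits: c,d,a,clk,e,b]
t=0: Δ0=010001 Δ1=010101 Δ2=000101 Δ3=001101 | 3Δ
t=1: Δ0=001101 Δ1=001001 | 1Δ
t=2: Δ0=001001 Δ1=001101 | 1Δ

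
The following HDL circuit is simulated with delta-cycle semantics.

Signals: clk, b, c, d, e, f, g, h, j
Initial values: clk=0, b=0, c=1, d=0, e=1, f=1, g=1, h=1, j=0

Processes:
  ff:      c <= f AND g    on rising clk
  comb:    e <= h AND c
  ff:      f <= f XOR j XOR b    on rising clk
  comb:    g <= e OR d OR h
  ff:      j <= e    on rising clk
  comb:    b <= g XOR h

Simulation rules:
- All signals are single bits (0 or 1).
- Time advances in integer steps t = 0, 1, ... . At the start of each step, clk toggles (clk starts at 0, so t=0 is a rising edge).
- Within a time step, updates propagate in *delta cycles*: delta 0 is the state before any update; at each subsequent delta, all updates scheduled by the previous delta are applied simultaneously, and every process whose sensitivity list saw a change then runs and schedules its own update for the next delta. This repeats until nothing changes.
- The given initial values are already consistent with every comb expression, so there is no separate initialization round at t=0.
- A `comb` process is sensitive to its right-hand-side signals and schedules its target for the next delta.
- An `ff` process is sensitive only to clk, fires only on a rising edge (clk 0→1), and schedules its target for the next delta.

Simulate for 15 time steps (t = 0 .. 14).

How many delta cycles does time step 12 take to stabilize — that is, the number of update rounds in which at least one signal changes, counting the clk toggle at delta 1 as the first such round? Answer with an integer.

[bits: j,e,h,g,b,d,f,c,clk]
t=0: Δ0=011100110 Δ1=011100111 Δ2=111100111 | 2Δ
t=1: Δ0=111100111 Δ1=111100110 | 1Δ
t=2: Δ0=111100110 Δ1=111100111 Δ2=111100011 | 2Δ
t=3: Δ0=111100011 Δ1=111100010 | 1Δ
t=4: Δ0=111100010 Δ1=111100011 Δ2=111100101 Δ3=101100101 | 3Δ
t=5: Δ0=101100101 Δ1=101100100 | 1Δ
t=6: Δ0=101100100 Δ1=101100101 Δ2=001100011 Δ3=011100011 | 3Δ
t=7: Δ0=011100011 Δ1=011100010 | 1Δ
t=8: Δ0=011100010 Δ1=011100011 Δ2=111100001 Δ3=101100001 | 3Δ
t=9: Δ0=101100001 Δ1=101100000 | 1Δ
t=10: Δ0=101100000 Δ1=101100001 Δ2=001100101 | 2Δ
t=11: Δ0=001100101 Δ1=001100100 | 1Δ
t=12: Δ0=001100100 Δ1=001100101 Δ2=001100111 Δ3=011100111 | 3Δ
t=13: Δ0=011100111 Δ1=011100110 | 1Δ
t=14: Δ0=011100110 Δ1=011100111 Δ2=111100111 | 2Δ

3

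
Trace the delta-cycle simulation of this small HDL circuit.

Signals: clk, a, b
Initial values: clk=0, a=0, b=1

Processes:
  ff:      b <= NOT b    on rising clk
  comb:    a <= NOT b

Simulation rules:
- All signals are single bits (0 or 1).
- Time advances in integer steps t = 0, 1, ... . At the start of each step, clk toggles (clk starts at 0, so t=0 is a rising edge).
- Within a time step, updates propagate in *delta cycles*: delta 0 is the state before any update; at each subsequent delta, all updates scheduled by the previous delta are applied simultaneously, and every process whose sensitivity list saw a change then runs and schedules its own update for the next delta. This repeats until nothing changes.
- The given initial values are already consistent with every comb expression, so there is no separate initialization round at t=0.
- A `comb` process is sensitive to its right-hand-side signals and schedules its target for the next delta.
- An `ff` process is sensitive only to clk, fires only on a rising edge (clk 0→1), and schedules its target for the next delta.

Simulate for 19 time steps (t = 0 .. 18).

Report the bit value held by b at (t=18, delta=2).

1

t=0 Δ0: clk=0 b=1 a=0
  Δ1: clk:0→1
  Δ2: b:1→0
  Δ3: a:0→1
  (3Δ to stable)
t=1 Δ0: clk=1 b=0 a=1
  Δ1: clk:1→0
  (1Δ to stable)
t=2 Δ0: clk=0 b=0 a=1
  Δ1: clk:0→1
  Δ2: b:0→1
  Δ3: a:1→0
  (3Δ to stable)
t=3 Δ0: clk=1 b=1 a=0
  Δ1: clk:1→0
  (1Δ to stable)
t=4 Δ0: clk=0 b=1 a=0
  Δ1: clk:0→1
  Δ2: b:1→0
  Δ3: a:0→1
  (3Δ to stable)
t=5 Δ0: clk=1 b=0 a=1
  Δ1: clk:1→0
  (1Δ to stable)
t=6 Δ0: clk=0 b=0 a=1
  Δ1: clk:0→1
  Δ2: b:0→1
  Δ3: a:1→0
  (3Δ to stable)
t=7 Δ0: clk=1 b=1 a=0
  Δ1: clk:1→0
  (1Δ to stable)
t=8 Δ0: clk=0 b=1 a=0
  Δ1: clk:0→1
  Δ2: b:1→0
  Δ3: a:0→1
  (3Δ to stable)
t=9 Δ0: clk=1 b=0 a=1
  Δ1: clk:1→0
  (1Δ to stable)
t=10 Δ0: clk=0 b=0 a=1
  Δ1: clk:0→1
  Δ2: b:0→1
  Δ3: a:1→0
  (3Δ to stable)
t=11 Δ0: clk=1 b=1 a=0
  Δ1: clk:1→0
  (1Δ to stable)
t=12 Δ0: clk=0 b=1 a=0
  Δ1: clk:0→1
  Δ2: b:1→0
  Δ3: a:0→1
  (3Δ to stable)
t=13 Δ0: clk=1 b=0 a=1
  Δ1: clk:1→0
  (1Δ to stable)
t=14 Δ0: clk=0 b=0 a=1
  Δ1: clk:0→1
  Δ2: b:0→1
  Δ3: a:1→0
  (3Δ to stable)
t=15 Δ0: clk=1 b=1 a=0
  Δ1: clk:1→0
  (1Δ to stable)
t=16 Δ0: clk=0 b=1 a=0
  Δ1: clk:0→1
  Δ2: b:1→0
  Δ3: a:0→1
  (3Δ to stable)
t=17 Δ0: clk=1 b=0 a=1
  Δ1: clk:1→0
  (1Δ to stable)
t=18 Δ0: clk=0 b=0 a=1
  Δ1: clk:0→1
  Δ2: b:0→1
  Δ3: a:1→0
  (3Δ to stable)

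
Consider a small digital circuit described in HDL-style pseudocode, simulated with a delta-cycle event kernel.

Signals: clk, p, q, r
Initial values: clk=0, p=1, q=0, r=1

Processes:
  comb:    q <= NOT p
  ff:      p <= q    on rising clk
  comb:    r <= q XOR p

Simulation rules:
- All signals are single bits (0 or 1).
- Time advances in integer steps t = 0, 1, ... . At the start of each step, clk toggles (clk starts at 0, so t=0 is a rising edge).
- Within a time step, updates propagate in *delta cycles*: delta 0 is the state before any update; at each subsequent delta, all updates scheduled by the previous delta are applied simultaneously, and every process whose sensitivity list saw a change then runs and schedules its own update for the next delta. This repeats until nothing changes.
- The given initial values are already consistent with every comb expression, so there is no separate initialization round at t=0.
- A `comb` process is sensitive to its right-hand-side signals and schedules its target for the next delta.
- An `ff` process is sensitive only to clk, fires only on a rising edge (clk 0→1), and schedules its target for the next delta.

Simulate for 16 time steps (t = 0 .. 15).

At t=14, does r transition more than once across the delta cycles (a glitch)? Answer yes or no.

yes

t=0 Δ0: q=0 p=1 r=1 clk=0
  Δ1: clk:0→1
  Δ2: p:1→0
  Δ3: q:0→1, r:1→0
  Δ4: r:0→1
  (4Δ to stable)
t=1 Δ0: q=1 p=0 r=1 clk=1
  Δ1: clk:1→0
  (1Δ to stable)
t=2 Δ0: q=1 p=0 r=1 clk=0
  Δ1: clk:0→1
  Δ2: p:0→1
  Δ3: q:1→0, r:1→0
  Δ4: r:0→1
  (4Δ to stable)
t=3 Δ0: q=0 p=1 r=1 clk=1
  Δ1: clk:1→0
  (1Δ to stable)
t=4 Δ0: q=0 p=1 r=1 clk=0
  Δ1: clk:0→1
  Δ2: p:1→0
  Δ3: q:0→1, r:1→0
  Δ4: r:0→1
  (4Δ to stable)
t=5 Δ0: q=1 p=0 r=1 clk=1
  Δ1: clk:1→0
  (1Δ to stable)
t=6 Δ0: q=1 p=0 r=1 clk=0
  Δ1: clk:0→1
  Δ2: p:0→1
  Δ3: q:1→0, r:1→0
  Δ4: r:0→1
  (4Δ to stable)
t=7 Δ0: q=0 p=1 r=1 clk=1
  Δ1: clk:1→0
  (1Δ to stable)
t=8 Δ0: q=0 p=1 r=1 clk=0
  Δ1: clk:0→1
  Δ2: p:1→0
  Δ3: q:0→1, r:1→0
  Δ4: r:0→1
  (4Δ to stable)
t=9 Δ0: q=1 p=0 r=1 clk=1
  Δ1: clk:1→0
  (1Δ to stable)
t=10 Δ0: q=1 p=0 r=1 clk=0
  Δ1: clk:0→1
  Δ2: p:0→1
  Δ3: q:1→0, r:1→0
  Δ4: r:0→1
  (4Δ to stable)
t=11 Δ0: q=0 p=1 r=1 clk=1
  Δ1: clk:1→0
  (1Δ to stable)
t=12 Δ0: q=0 p=1 r=1 clk=0
  Δ1: clk:0→1
  Δ2: p:1→0
  Δ3: q:0→1, r:1→0
  Δ4: r:0→1
  (4Δ to stable)
t=13 Δ0: q=1 p=0 r=1 clk=1
  Δ1: clk:1→0
  (1Δ to stable)
t=14 Δ0: q=1 p=0 r=1 clk=0
  Δ1: clk:0→1
  Δ2: p:0→1
  Δ3: q:1→0, r:1→0
  Δ4: r:0→1
  (4Δ to stable)
t=15 Δ0: q=0 p=1 r=1 clk=1
  Δ1: clk:1→0
  (1Δ to stable)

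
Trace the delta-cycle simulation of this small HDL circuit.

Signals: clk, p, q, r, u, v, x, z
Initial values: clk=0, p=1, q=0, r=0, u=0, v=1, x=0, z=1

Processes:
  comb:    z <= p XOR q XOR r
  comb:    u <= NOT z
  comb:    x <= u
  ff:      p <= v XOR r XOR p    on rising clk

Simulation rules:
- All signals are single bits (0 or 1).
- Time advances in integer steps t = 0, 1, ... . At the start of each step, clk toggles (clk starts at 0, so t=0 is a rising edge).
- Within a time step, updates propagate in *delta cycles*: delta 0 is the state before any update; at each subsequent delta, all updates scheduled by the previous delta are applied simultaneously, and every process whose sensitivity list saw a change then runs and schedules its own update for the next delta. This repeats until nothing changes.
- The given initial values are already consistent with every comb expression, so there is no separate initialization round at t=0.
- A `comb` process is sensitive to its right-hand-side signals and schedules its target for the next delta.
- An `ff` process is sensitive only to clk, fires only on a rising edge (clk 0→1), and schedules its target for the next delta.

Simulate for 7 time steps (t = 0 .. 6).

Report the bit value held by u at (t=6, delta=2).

1

t=0 Δ0: clk=0 p=1 v=1 u=0 x=0 z=1 q=0 r=0
  Δ1: clk:0→1
  Δ2: p:1→0
  Δ3: z:1→0
  Δ4: u:0→1
  Δ5: x:0→1
  (5Δ to stable)
t=1 Δ0: clk=1 p=0 v=1 u=1 x=1 z=0 q=0 r=0
  Δ1: clk:1→0
  (1Δ to stable)
t=2 Δ0: clk=0 p=0 v=1 u=1 x=1 z=0 q=0 r=0
  Δ1: clk:0→1
  Δ2: p:0→1
  Δ3: z:0→1
  Δ4: u:1→0
  Δ5: x:1→0
  (5Δ to stable)
t=3 Δ0: clk=1 p=1 v=1 u=0 x=0 z=1 q=0 r=0
  Δ1: clk:1→0
  (1Δ to stable)
t=4 Δ0: clk=0 p=1 v=1 u=0 x=0 z=1 q=0 r=0
  Δ1: clk:0→1
  Δ2: p:1→0
  Δ3: z:1→0
  Δ4: u:0→1
  Δ5: x:0→1
  (5Δ to stable)
t=5 Δ0: clk=1 p=0 v=1 u=1 x=1 z=0 q=0 r=0
  Δ1: clk:1→0
  (1Δ to stable)
t=6 Δ0: clk=0 p=0 v=1 u=1 x=1 z=0 q=0 r=0
  Δ1: clk:0→1
  Δ2: p:0→1
  Δ3: z:0→1
  Δ4: u:1→0
  Δ5: x:1→0
  (5Δ to stable)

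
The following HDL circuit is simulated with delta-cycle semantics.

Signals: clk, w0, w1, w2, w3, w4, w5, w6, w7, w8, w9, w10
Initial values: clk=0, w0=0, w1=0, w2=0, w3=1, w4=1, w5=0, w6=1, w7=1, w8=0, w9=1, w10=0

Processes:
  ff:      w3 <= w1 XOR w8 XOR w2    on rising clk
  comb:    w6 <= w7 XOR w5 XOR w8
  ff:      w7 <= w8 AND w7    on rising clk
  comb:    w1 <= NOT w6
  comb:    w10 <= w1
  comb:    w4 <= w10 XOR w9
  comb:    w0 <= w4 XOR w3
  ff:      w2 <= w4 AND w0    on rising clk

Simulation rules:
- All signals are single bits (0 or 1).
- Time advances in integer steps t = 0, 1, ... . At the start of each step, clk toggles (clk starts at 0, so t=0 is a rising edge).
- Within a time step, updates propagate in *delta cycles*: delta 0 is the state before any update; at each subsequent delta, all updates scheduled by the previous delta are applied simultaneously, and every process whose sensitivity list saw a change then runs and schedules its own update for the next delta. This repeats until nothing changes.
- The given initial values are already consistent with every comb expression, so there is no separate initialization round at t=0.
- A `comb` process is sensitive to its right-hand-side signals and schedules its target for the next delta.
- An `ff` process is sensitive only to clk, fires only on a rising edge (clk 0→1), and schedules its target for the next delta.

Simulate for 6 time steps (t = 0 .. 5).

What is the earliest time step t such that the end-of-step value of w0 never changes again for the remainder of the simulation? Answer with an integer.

2

t=0 Δ0: w5=0 w6=1 w10=0 w9=1 clk=0 w2=0 w8=0 w3=1 w4=1 w1=0 w0=0 w7=1
  Δ1: clk:0→1
  Δ2: w3:1→0, w7:1→0
  Δ3: w6:1→0, w0:0→1
  Δ4: w1:0→1
  Δ5: w10:0→1
  Δ6: w4:1→0
  Δ7: w0:1→0
  (7Δ to stable)
t=1 Δ0: w5=0 w6=0 w10=1 w9=1 clk=1 w2=0 w8=0 w3=0 w4=0 w1=1 w0=0 w7=0
  Δ1: clk:1→0
  (1Δ to stable)
t=2 Δ0: w5=0 w6=0 w10=1 w9=1 clk=0 w2=0 w8=0 w3=0 w4=0 w1=1 w0=0 w7=0
  Δ1: clk:0→1
  Δ2: w3:0→1
  Δ3: w0:0→1
  (3Δ to stable)
t=3 Δ0: w5=0 w6=0 w10=1 w9=1 clk=1 w2=0 w8=0 w3=1 w4=0 w1=1 w0=1 w7=0
  Δ1: clk:1→0
  (1Δ to stable)
t=4 Δ0: w5=0 w6=0 w10=1 w9=1 clk=0 w2=0 w8=0 w3=1 w4=0 w1=1 w0=1 w7=0
  Δ1: clk:0→1
  (1Δ to stable)
t=5 Δ0: w5=0 w6=0 w10=1 w9=1 clk=1 w2=0 w8=0 w3=1 w4=0 w1=1 w0=1 w7=0
  Δ1: clk:1→0
  (1Δ to stable)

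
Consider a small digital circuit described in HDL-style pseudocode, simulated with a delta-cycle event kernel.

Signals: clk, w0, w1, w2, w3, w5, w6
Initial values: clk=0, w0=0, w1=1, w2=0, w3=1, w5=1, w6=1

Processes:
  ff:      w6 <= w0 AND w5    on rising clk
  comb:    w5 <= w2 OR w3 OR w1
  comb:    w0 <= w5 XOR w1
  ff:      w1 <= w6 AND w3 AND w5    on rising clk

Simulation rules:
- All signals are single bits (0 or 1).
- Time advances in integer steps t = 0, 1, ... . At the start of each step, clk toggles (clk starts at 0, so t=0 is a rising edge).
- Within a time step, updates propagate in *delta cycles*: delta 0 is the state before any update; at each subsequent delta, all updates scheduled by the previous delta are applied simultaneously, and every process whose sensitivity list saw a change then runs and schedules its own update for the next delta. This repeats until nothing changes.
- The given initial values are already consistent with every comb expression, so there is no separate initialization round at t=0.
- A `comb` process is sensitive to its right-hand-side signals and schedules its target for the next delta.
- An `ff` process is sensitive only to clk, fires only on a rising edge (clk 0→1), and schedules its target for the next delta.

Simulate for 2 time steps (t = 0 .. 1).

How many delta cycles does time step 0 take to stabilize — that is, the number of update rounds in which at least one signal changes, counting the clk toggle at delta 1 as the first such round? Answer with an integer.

[bits: w2,w5,clk,w6,w1,w0,w3]
t=0: Δ0=0101101 Δ1=0111101 Δ2=0110101 | 2Δ
t=1: Δ0=0110101 Δ1=0100101 | 1Δ

2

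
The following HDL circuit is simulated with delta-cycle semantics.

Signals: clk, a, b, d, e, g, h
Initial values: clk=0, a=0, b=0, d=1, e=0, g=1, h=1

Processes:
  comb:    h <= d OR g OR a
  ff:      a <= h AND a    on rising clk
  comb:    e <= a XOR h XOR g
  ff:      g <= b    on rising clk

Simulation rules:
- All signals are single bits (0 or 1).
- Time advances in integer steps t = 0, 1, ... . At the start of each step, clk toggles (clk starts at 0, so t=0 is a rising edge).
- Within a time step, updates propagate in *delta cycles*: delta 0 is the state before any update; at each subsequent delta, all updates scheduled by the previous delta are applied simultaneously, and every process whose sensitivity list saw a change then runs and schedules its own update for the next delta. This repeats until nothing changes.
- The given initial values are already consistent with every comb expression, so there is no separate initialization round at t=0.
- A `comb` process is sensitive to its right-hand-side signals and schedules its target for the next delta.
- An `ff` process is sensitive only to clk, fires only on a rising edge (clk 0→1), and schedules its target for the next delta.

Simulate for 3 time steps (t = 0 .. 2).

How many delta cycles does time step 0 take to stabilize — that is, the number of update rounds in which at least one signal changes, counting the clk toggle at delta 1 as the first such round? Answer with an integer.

3

t=0 Δ0: d=1 b=0 a=0 g=1 e=0 clk=0 h=1
  Δ1: clk:0→1
  Δ2: g:1→0
  Δ3: e:0→1
  (3Δ to stable)
t=1 Δ0: d=1 b=0 a=0 g=0 e=1 clk=1 h=1
  Δ1: clk:1→0
  (1Δ to stable)
t=2 Δ0: d=1 b=0 a=0 g=0 e=1 clk=0 h=1
  Δ1: clk:0→1
  (1Δ to stable)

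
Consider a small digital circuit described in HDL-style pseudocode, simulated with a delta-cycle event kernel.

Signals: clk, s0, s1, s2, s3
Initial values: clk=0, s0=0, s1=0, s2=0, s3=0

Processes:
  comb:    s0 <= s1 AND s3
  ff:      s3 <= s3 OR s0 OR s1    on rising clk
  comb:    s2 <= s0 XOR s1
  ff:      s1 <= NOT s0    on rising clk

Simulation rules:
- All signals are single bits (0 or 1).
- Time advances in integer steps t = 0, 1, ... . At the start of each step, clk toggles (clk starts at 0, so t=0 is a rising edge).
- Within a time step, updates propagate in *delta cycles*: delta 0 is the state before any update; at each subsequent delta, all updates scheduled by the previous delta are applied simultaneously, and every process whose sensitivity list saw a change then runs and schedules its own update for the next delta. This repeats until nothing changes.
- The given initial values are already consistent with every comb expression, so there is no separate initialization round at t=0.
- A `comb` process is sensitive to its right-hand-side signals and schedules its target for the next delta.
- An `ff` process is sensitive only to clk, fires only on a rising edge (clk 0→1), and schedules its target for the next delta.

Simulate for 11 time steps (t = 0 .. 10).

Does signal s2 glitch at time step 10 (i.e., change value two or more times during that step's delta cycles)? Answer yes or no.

[bits: s0,s3,s1,clk,s2]
t=0: Δ0=00000 Δ1=00010 Δ2=00110 Δ3=00111 | 3Δ
t=1: Δ0=00111 Δ1=00101 | 1Δ
t=2: Δ0=00101 Δ1=00111 Δ2=01111 Δ3=11111 Δ4=11110 | 4Δ
t=3: Δ0=11110 Δ1=11100 | 1Δ
t=4: Δ0=11100 Δ1=11110 Δ2=11010 Δ3=01011 Δ4=01010 | 4Δ
t=5: Δ0=01010 Δ1=01000 | 1Δ
t=6: Δ0=01000 Δ1=01010 Δ2=01110 Δ3=11111 Δ4=11110 | 4Δ
t=7: Δ0=11110 Δ1=11100 | 1Δ
t=8: Δ0=11100 Δ1=11110 Δ2=11010 Δ3=01011 Δ4=01010 | 4Δ
t=9: Δ0=01010 Δ1=01000 | 1Δ
t=10: Δ0=01000 Δ1=01010 Δ2=01110 Δ3=11111 Δ4=11110 | 4Δ

yes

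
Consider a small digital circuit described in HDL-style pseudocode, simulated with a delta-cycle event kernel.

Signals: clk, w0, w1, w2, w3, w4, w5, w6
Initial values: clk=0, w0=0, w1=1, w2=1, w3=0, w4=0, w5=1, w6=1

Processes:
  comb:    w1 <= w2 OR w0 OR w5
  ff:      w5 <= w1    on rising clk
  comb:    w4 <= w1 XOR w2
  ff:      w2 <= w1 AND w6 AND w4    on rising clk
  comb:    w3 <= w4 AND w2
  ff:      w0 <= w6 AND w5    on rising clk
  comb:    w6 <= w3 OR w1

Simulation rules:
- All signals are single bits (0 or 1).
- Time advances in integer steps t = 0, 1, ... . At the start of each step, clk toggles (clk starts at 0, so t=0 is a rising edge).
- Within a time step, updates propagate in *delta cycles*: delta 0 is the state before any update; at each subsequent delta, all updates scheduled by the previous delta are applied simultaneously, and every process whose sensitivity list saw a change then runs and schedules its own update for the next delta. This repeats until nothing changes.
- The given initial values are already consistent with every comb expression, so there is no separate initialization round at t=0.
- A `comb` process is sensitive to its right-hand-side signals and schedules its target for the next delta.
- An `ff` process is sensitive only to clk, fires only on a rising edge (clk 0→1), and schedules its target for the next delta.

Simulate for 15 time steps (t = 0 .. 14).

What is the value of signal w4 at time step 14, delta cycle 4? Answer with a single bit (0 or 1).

t0.Δ0 w2=1 w1=1 clk=0 w6=1 w3=0 w4=0 w0=0 w5=1
t0.Δ1 w2=1 w1=1 clk=1 w6=1 w3=0 w4=0 w0=0 w5=1
t0.Δ2 w2=0 w1=1 clk=1 w6=1 w3=0 w4=0 w0=1 w5=1
t0.Δ3 w2=0 w1=1 clk=1 w6=1 w3=0 w4=1 w0=1 w5=1
t1.Δ0 w2=0 w1=1 clk=1 w6=1 w3=0 w4=1 w0=1 w5=1
t1.Δ1 w2=0 w1=1 clk=0 w6=1 w3=0 w4=1 w0=1 w5=1
t2.Δ0 w2=0 w1=1 clk=0 w6=1 w3=0 w4=1 w0=1 w5=1
t2.Δ1 w2=0 w1=1 clk=1 w6=1 w3=0 w4=1 w0=1 w5=1
t2.Δ2 w2=1 w1=1 clk=1 w6=1 w3=0 w4=1 w0=1 w5=1
t2.Δ3 w2=1 w1=1 clk=1 w6=1 w3=1 w4=0 w0=1 w5=1
t2.Δ4 w2=1 w1=1 clk=1 w6=1 w3=0 w4=0 w0=1 w5=1
t3.Δ0 w2=1 w1=1 clk=1 w6=1 w3=0 w4=0 w0=1 w5=1
t3.Δ1 w2=1 w1=1 clk=0 w6=1 w3=0 w4=0 w0=1 w5=1
t4.Δ0 w2=1 w1=1 clk=0 w6=1 w3=0 w4=0 w0=1 w5=1
t4.Δ1 w2=1 w1=1 clk=1 w6=1 w3=0 w4=0 w0=1 w5=1
t4.Δ2 w2=0 w1=1 clk=1 w6=1 w3=0 w4=0 w0=1 w5=1
t4.Δ3 w2=0 w1=1 clk=1 w6=1 w3=0 w4=1 w0=1 w5=1
t5.Δ0 w2=0 w1=1 clk=1 w6=1 w3=0 w4=1 w0=1 w5=1
t5.Δ1 w2=0 w1=1 clk=0 w6=1 w3=0 w4=1 w0=1 w5=1
t6.Δ0 w2=0 w1=1 clk=0 w6=1 w3=0 w4=1 w0=1 w5=1
t6.Δ1 w2=0 w1=1 clk=1 w6=1 w3=0 w4=1 w0=1 w5=1
t6.Δ2 w2=1 w1=1 clk=1 w6=1 w3=0 w4=1 w0=1 w5=1
t6.Δ3 w2=1 w1=1 clk=1 w6=1 w3=1 w4=0 w0=1 w5=1
t6.Δ4 w2=1 w1=1 clk=1 w6=1 w3=0 w4=0 w0=1 w5=1
t7.Δ0 w2=1 w1=1 clk=1 w6=1 w3=0 w4=0 w0=1 w5=1
t7.Δ1 w2=1 w1=1 clk=0 w6=1 w3=0 w4=0 w0=1 w5=1
t8.Δ0 w2=1 w1=1 clk=0 w6=1 w3=0 w4=0 w0=1 w5=1
t8.Δ1 w2=1 w1=1 clk=1 w6=1 w3=0 w4=0 w0=1 w5=1
t8.Δ2 w2=0 w1=1 clk=1 w6=1 w3=0 w4=0 w0=1 w5=1
t8.Δ3 w2=0 w1=1 clk=1 w6=1 w3=0 w4=1 w0=1 w5=1
t9.Δ0 w2=0 w1=1 clk=1 w6=1 w3=0 w4=1 w0=1 w5=1
t9.Δ1 w2=0 w1=1 clk=0 w6=1 w3=0 w4=1 w0=1 w5=1
t10.Δ0 w2=0 w1=1 clk=0 w6=1 w3=0 w4=1 w0=1 w5=1
t10.Δ1 w2=0 w1=1 clk=1 w6=1 w3=0 w4=1 w0=1 w5=1
t10.Δ2 w2=1 w1=1 clk=1 w6=1 w3=0 w4=1 w0=1 w5=1
t10.Δ3 w2=1 w1=1 clk=1 w6=1 w3=1 w4=0 w0=1 w5=1
t10.Δ4 w2=1 w1=1 clk=1 w6=1 w3=0 w4=0 w0=1 w5=1
t11.Δ0 w2=1 w1=1 clk=1 w6=1 w3=0 w4=0 w0=1 w5=1
t11.Δ1 w2=1 w1=1 clk=0 w6=1 w3=0 w4=0 w0=1 w5=1
t12.Δ0 w2=1 w1=1 clk=0 w6=1 w3=0 w4=0 w0=1 w5=1
t12.Δ1 w2=1 w1=1 clk=1 w6=1 w3=0 w4=0 w0=1 w5=1
t12.Δ2 w2=0 w1=1 clk=1 w6=1 w3=0 w4=0 w0=1 w5=1
t12.Δ3 w2=0 w1=1 clk=1 w6=1 w3=0 w4=1 w0=1 w5=1
t13.Δ0 w2=0 w1=1 clk=1 w6=1 w3=0 w4=1 w0=1 w5=1
t13.Δ1 w2=0 w1=1 clk=0 w6=1 w3=0 w4=1 w0=1 w5=1
t14.Δ0 w2=0 w1=1 clk=0 w6=1 w3=0 w4=1 w0=1 w5=1
t14.Δ1 w2=0 w1=1 clk=1 w6=1 w3=0 w4=1 w0=1 w5=1
t14.Δ2 w2=1 w1=1 clk=1 w6=1 w3=0 w4=1 w0=1 w5=1
t14.Δ3 w2=1 w1=1 clk=1 w6=1 w3=1 w4=0 w0=1 w5=1
t14.Δ4 w2=1 w1=1 clk=1 w6=1 w3=0 w4=0 w0=1 w5=1

0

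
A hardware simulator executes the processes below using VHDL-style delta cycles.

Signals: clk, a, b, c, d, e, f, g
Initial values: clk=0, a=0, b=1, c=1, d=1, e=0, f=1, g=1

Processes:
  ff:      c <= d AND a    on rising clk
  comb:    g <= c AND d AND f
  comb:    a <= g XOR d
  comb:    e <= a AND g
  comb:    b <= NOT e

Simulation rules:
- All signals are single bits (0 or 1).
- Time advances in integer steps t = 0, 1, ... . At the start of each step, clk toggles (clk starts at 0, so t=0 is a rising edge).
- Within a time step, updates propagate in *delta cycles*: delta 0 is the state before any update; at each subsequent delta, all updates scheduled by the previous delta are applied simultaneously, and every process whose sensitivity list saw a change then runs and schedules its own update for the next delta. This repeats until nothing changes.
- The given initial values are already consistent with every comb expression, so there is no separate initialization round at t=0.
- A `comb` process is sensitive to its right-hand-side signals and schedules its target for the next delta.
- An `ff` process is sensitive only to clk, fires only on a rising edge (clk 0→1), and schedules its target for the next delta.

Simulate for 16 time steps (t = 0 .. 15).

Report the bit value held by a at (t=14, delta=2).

1

t=0 Δ0: e=0 b=1 c=1 clk=0 f=1 g=1 d=1 a=0
  Δ1: clk:0→1
  Δ2: c:1→0
  Δ3: g:1→0
  Δ4: a:0→1
  (4Δ to stable)
t=1 Δ0: e=0 b=1 c=0 clk=1 f=1 g=0 d=1 a=1
  Δ1: clk:1→0
  (1Δ to stable)
t=2 Δ0: e=0 b=1 c=0 clk=0 f=1 g=0 d=1 a=1
  Δ1: clk:0→1
  Δ2: c:0→1
  Δ3: g:0→1
  Δ4: e:0→1, a:1→0
  Δ5: e:1→0, b:1→0
  Δ6: b:0→1
  (6Δ to stable)
t=3 Δ0: e=0 b=1 c=1 clk=1 f=1 g=1 d=1 a=0
  Δ1: clk:1→0
  (1Δ to stable)
t=4 Δ0: e=0 b=1 c=1 clk=0 f=1 g=1 d=1 a=0
  Δ1: clk:0→1
  Δ2: c:1→0
  Δ3: g:1→0
  Δ4: a:0→1
  (4Δ to stable)
t=5 Δ0: e=0 b=1 c=0 clk=1 f=1 g=0 d=1 a=1
  Δ1: clk:1→0
  (1Δ to stable)
t=6 Δ0: e=0 b=1 c=0 clk=0 f=1 g=0 d=1 a=1
  Δ1: clk:0→1
  Δ2: c:0→1
  Δ3: g:0→1
  Δ4: e:0→1, a:1→0
  Δ5: e:1→0, b:1→0
  Δ6: b:0→1
  (6Δ to stable)
t=7 Δ0: e=0 b=1 c=1 clk=1 f=1 g=1 d=1 a=0
  Δ1: clk:1→0
  (1Δ to stable)
t=8 Δ0: e=0 b=1 c=1 clk=0 f=1 g=1 d=1 a=0
  Δ1: clk:0→1
  Δ2: c:1→0
  Δ3: g:1→0
  Δ4: a:0→1
  (4Δ to stable)
t=9 Δ0: e=0 b=1 c=0 clk=1 f=1 g=0 d=1 a=1
  Δ1: clk:1→0
  (1Δ to stable)
t=10 Δ0: e=0 b=1 c=0 clk=0 f=1 g=0 d=1 a=1
  Δ1: clk:0→1
  Δ2: c:0→1
  Δ3: g:0→1
  Δ4: e:0→1, a:1→0
  Δ5: e:1→0, b:1→0
  Δ6: b:0→1
  (6Δ to stable)
t=11 Δ0: e=0 b=1 c=1 clk=1 f=1 g=1 d=1 a=0
  Δ1: clk:1→0
  (1Δ to stable)
t=12 Δ0: e=0 b=1 c=1 clk=0 f=1 g=1 d=1 a=0
  Δ1: clk:0→1
  Δ2: c:1→0
  Δ3: g:1→0
  Δ4: a:0→1
  (4Δ to stable)
t=13 Δ0: e=0 b=1 c=0 clk=1 f=1 g=0 d=1 a=1
  Δ1: clk:1→0
  (1Δ to stable)
t=14 Δ0: e=0 b=1 c=0 clk=0 f=1 g=0 d=1 a=1
  Δ1: clk:0→1
  Δ2: c:0→1
  Δ3: g:0→1
  Δ4: e:0→1, a:1→0
  Δ5: e:1→0, b:1→0
  Δ6: b:0→1
  (6Δ to stable)
t=15 Δ0: e=0 b=1 c=1 clk=1 f=1 g=1 d=1 a=0
  Δ1: clk:1→0
  (1Δ to stable)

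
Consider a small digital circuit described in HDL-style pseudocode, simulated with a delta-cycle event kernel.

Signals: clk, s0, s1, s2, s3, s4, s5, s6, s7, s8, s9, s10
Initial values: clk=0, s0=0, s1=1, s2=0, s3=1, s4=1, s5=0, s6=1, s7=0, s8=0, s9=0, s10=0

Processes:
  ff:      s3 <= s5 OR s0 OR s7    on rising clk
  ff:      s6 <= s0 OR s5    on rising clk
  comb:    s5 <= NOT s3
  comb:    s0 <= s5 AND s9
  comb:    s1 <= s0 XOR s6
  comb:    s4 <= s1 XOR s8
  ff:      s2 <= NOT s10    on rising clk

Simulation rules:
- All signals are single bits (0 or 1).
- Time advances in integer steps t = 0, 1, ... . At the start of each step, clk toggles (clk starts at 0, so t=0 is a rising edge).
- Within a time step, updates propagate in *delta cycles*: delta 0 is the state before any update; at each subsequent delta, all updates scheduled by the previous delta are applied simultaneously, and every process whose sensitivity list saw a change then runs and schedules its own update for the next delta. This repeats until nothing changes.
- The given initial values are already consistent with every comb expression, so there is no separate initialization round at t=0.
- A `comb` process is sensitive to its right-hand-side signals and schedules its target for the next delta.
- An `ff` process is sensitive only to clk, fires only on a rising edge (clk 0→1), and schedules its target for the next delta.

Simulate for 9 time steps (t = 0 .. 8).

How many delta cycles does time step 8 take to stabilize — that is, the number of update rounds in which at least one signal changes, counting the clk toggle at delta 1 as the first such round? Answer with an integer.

[bits: s5,s1,s0,clk,s3,s4,s10,s2,s6,s7,s9,s8]
t=0: Δ0=010011001000 Δ1=010111001000 Δ2=010101010000 Δ3=100101010000 Δ4=100100010000 | 4Δ
t=1: Δ0=100100010000 Δ1=100000010000 | 1Δ
t=2: Δ0=100000010000 Δ1=100100010000 Δ2=100110011000 Δ3=010110011000 Δ4=010111011000 | 4Δ
t=3: Δ0=010111011000 Δ1=010011011000 | 1Δ
t=4: Δ0=010011011000 Δ1=010111011000 Δ2=010101010000 Δ3=100101010000 Δ4=100100010000 | 4Δ
t=5: Δ0=100100010000 Δ1=100000010000 | 1Δ
t=6: Δ0=100000010000 Δ1=100100010000 Δ2=100110011000 Δ3=010110011000 Δ4=010111011000 | 4Δ
t=7: Δ0=010111011000 Δ1=010011011000 | 1Δ
t=8: Δ0=010011011000 Δ1=010111011000 Δ2=010101010000 Δ3=100101010000 Δ4=100100010000 | 4Δ

4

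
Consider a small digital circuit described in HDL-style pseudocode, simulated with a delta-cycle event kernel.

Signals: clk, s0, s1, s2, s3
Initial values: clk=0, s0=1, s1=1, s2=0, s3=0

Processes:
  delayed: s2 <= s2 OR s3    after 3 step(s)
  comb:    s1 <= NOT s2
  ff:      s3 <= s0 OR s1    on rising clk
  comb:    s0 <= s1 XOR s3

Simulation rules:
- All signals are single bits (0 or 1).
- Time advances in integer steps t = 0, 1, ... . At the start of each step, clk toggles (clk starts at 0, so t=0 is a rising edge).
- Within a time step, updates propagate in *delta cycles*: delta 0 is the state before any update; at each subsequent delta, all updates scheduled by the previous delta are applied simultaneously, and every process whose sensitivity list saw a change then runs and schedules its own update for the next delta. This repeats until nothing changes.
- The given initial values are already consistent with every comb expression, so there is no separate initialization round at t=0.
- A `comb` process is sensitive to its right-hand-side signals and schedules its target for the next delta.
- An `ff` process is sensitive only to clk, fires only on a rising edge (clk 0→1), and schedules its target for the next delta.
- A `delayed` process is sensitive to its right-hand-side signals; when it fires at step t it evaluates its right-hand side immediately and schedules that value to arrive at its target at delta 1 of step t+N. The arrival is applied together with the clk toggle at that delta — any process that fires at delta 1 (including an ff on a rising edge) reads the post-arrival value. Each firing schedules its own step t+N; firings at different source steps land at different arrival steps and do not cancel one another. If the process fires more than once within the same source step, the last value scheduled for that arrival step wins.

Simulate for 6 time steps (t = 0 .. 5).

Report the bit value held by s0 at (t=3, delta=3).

t=0 Δ0: s1=1 s3=0 clk=0 s0=1 s2=0
  Δ1: clk:0→1
  Δ2: s3:0→1
  Δ3: s0:1→0
  (3Δ to stable)
t=1 Δ0: s1=1 s3=1 clk=1 s0=0 s2=0
  Δ1: clk:1→0
  (1Δ to stable)
t=2 Δ0: s1=1 s3=1 clk=0 s0=0 s2=0
  Δ1: clk:0→1
  (1Δ to stable)
t=3 Δ0: s1=1 s3=1 clk=1 s0=0 s2=0
  Δ1: clk:1→0, s2:0→1
  Δ2: s1:1→0
  Δ3: s0:0→1
  (3Δ to stable)
t=4 Δ0: s1=0 s3=1 clk=0 s0=1 s2=1
  Δ1: clk:0→1
  (1Δ to stable)
t=5 Δ0: s1=0 s3=1 clk=1 s0=1 s2=1
  Δ1: clk:1→0
  (1Δ to stable)

1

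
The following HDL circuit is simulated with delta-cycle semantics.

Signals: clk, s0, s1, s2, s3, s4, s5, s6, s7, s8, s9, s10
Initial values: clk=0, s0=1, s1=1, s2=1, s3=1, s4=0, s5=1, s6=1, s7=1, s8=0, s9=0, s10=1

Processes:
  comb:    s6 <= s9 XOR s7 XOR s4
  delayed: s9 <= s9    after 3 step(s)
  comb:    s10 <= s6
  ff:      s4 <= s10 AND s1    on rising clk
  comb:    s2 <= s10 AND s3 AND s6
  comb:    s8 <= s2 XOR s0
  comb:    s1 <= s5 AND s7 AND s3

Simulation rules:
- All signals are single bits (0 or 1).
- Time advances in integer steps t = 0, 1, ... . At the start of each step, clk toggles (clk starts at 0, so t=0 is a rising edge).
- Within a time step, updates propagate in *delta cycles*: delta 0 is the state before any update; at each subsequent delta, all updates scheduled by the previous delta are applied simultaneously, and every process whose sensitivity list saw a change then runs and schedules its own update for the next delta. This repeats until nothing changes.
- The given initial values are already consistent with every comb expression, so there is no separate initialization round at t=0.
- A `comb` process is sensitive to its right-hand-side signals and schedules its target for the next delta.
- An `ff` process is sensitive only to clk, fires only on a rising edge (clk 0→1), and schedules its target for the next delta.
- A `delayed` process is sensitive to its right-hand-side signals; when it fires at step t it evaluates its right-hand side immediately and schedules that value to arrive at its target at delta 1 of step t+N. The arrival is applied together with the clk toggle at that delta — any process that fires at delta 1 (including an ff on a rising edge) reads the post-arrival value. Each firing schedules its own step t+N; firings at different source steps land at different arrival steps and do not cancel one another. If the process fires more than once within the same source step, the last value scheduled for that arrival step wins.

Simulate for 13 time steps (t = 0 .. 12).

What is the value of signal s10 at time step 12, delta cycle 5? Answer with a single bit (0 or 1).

[bits: s1,s0,clk,s4,s8,s7,s3,s5,s6,s9,s2,s10]
t=0: Δ0=110001111011 Δ1=111001111011 Δ2=111101111011 Δ3=111101110011 Δ4=111101110000 Δ5=111111110000 | 5Δ
t=1: Δ0=111111110000 Δ1=110111110000 | 1Δ
t=2: Δ0=110111110000 Δ1=111111110000 Δ2=111011110000 Δ3=111011111000 Δ4=111011111001 Δ5=111011111011 Δ6=111001111011 | 6Δ
t=3: Δ0=111001111011 Δ1=110001111011 | 1Δ
t=4: Δ0=110001111011 Δ1=111001111011 Δ2=111101111011 Δ3=111101110011 Δ4=111101110000 Δ5=111111110000 | 5Δ
t=5: Δ0=111111110000 Δ1=110111110000 | 1Δ
t=6: Δ0=110111110000 Δ1=111111110000 Δ2=111011110000 Δ3=111011111000 Δ4=111011111001 Δ5=111011111011 Δ6=111001111011 | 6Δ
t=7: Δ0=111001111011 Δ1=110001111011 | 1Δ
t=8: Δ0=110001111011 Δ1=111001111011 Δ2=111101111011 Δ3=111101110011 Δ4=111101110000 Δ5=111111110000 | 5Δ
t=9: Δ0=111111110000 Δ1=110111110000 | 1Δ
t=10: Δ0=110111110000 Δ1=111111110000 Δ2=111011110000 Δ3=111011111000 Δ4=111011111001 Δ5=111011111011 Δ6=111001111011 | 6Δ
t=11: Δ0=111001111011 Δ1=110001111011 | 1Δ
t=12: Δ0=110001111011 Δ1=111001111011 Δ2=111101111011 Δ3=111101110011 Δ4=111101110000 Δ5=111111110000 | 5Δ

0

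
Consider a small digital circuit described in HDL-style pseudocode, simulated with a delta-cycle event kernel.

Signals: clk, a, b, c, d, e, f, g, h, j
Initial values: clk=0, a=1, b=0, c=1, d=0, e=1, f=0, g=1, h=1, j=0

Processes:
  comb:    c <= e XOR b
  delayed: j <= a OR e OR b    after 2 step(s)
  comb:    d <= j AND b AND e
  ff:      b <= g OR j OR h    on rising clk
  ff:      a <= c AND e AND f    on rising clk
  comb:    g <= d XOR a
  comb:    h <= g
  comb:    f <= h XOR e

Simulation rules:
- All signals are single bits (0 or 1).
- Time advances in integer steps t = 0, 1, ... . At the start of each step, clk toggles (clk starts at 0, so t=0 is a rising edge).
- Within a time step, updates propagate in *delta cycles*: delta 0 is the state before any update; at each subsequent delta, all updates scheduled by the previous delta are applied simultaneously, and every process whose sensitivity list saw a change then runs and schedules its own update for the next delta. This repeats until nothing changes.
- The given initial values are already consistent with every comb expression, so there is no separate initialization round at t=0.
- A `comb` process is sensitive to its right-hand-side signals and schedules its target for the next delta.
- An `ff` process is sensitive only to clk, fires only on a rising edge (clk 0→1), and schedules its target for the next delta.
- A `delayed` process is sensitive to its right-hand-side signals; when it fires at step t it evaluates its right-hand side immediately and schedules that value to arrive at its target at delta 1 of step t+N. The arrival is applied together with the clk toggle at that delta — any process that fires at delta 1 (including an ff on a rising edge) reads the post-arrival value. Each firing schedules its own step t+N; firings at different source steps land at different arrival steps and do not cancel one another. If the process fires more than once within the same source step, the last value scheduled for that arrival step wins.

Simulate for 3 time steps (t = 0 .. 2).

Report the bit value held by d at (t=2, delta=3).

[bits: clk,b,h,d,f,e,a,j,g,c]
t=0: Δ0=0010011011 Δ1=1010011011 Δ2=1110010011 Δ3=1110010000 Δ4=1100010000 Δ5=1100110000 | 5Δ
t=1: Δ0=1100110000 Δ1=0100110000 | 1Δ
t=2: Δ0=0100110000 Δ1=1100110100 Δ2=1101110100 Δ3=1101110110 Δ4=1111110110 Δ5=1111010110 | 5Δ

1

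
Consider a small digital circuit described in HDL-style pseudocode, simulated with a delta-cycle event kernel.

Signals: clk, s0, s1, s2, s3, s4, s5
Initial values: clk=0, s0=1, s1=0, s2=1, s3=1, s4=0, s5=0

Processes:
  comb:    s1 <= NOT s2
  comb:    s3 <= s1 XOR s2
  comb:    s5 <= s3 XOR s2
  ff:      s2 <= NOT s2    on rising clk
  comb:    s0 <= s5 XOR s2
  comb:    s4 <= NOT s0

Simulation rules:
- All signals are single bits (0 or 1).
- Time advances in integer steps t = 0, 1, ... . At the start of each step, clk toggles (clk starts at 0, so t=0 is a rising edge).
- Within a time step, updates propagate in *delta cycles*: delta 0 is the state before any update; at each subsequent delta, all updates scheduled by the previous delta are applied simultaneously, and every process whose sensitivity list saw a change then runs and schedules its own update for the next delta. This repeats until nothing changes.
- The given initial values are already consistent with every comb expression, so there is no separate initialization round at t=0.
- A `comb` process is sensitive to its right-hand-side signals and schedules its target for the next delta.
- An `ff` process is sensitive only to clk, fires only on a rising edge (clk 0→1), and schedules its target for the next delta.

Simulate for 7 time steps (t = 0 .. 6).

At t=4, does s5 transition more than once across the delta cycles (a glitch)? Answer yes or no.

t0.Δ0 s2=1 s1=0 s3=1 s0=1 s4=0 clk=0 s5=0
t0.Δ1 s2=1 s1=0 s3=1 s0=1 s4=0 clk=1 s5=0
t0.Δ2 s2=0 s1=0 s3=1 s0=1 s4=0 clk=1 s5=0
t0.Δ3 s2=0 s1=1 s3=0 s0=0 s4=0 clk=1 s5=1
t0.Δ4 s2=0 s1=1 s3=1 s0=1 s4=1 clk=1 s5=0
t0.Δ5 s2=0 s1=1 s3=1 s0=0 s4=0 clk=1 s5=1
t0.Δ6 s2=0 s1=1 s3=1 s0=1 s4=1 clk=1 s5=1
t0.Δ7 s2=0 s1=1 s3=1 s0=1 s4=0 clk=1 s5=1
t1.Δ0 s2=0 s1=1 s3=1 s0=1 s4=0 clk=1 s5=1
t1.Δ1 s2=0 s1=1 s3=1 s0=1 s4=0 clk=0 s5=1
t2.Δ0 s2=0 s1=1 s3=1 s0=1 s4=0 clk=0 s5=1
t2.Δ1 s2=0 s1=1 s3=1 s0=1 s4=0 clk=1 s5=1
t2.Δ2 s2=1 s1=1 s3=1 s0=1 s4=0 clk=1 s5=1
t2.Δ3 s2=1 s1=0 s3=0 s0=0 s4=0 clk=1 s5=0
t2.Δ4 s2=1 s1=0 s3=1 s0=1 s4=1 clk=1 s5=1
t2.Δ5 s2=1 s1=0 s3=1 s0=0 s4=0 clk=1 s5=0
t2.Δ6 s2=1 s1=0 s3=1 s0=1 s4=1 clk=1 s5=0
t2.Δ7 s2=1 s1=0 s3=1 s0=1 s4=0 clk=1 s5=0
t3.Δ0 s2=1 s1=0 s3=1 s0=1 s4=0 clk=1 s5=0
t3.Δ1 s2=1 s1=0 s3=1 s0=1 s4=0 clk=0 s5=0
t4.Δ0 s2=1 s1=0 s3=1 s0=1 s4=0 clk=0 s5=0
t4.Δ1 s2=1 s1=0 s3=1 s0=1 s4=0 clk=1 s5=0
t4.Δ2 s2=0 s1=0 s3=1 s0=1 s4=0 clk=1 s5=0
t4.Δ3 s2=0 s1=1 s3=0 s0=0 s4=0 clk=1 s5=1
t4.Δ4 s2=0 s1=1 s3=1 s0=1 s4=1 clk=1 s5=0
t4.Δ5 s2=0 s1=1 s3=1 s0=0 s4=0 clk=1 s5=1
t4.Δ6 s2=0 s1=1 s3=1 s0=1 s4=1 clk=1 s5=1
t4.Δ7 s2=0 s1=1 s3=1 s0=1 s4=0 clk=1 s5=1
t5.Δ0 s2=0 s1=1 s3=1 s0=1 s4=0 clk=1 s5=1
t5.Δ1 s2=0 s1=1 s3=1 s0=1 s4=0 clk=0 s5=1
t6.Δ0 s2=0 s1=1 s3=1 s0=1 s4=0 clk=0 s5=1
t6.Δ1 s2=0 s1=1 s3=1 s0=1 s4=0 clk=1 s5=1
t6.Δ2 s2=1 s1=1 s3=1 s0=1 s4=0 clk=1 s5=1
t6.Δ3 s2=1 s1=0 s3=0 s0=0 s4=0 clk=1 s5=0
t6.Δ4 s2=1 s1=0 s3=1 s0=1 s4=1 clk=1 s5=1
t6.Δ5 s2=1 s1=0 s3=1 s0=0 s4=0 clk=1 s5=0
t6.Δ6 s2=1 s1=0 s3=1 s0=1 s4=1 clk=1 s5=0
t6.Δ7 s2=1 s1=0 s3=1 s0=1 s4=0 clk=1 s5=0

yes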